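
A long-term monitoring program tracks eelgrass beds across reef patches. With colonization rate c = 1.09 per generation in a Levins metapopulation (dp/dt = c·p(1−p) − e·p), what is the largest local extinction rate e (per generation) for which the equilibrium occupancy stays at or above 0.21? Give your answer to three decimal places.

0.861

1 − e/c ≥ 0.21 ⇒ e ≤ c(1 − 0.21) = 1.09 × 0.7900.
e_max = 0.8611.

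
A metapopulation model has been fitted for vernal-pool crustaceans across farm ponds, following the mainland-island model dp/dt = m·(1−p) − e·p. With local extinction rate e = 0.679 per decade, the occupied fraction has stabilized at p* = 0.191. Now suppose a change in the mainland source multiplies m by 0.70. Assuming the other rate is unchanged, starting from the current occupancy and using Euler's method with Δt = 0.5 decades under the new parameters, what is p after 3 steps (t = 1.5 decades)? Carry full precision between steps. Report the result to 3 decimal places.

0.153

Balance m(1−p*) = e·p* gives m = e·p*/(1−p*) = 0.679×0.19100/0.80900 = 0.16031.
Starting from p₀ = 0.19100; update p ← p + (dp/dt)·Δt with the new parameters.
t = 0.5: p = 0.19100 + (-0.01945) = 0.17155
t = 1: p = 0.17155 + (-0.01176) = 0.15979
t = 1.5: p = 0.15979 + (-0.00711) = 0.15268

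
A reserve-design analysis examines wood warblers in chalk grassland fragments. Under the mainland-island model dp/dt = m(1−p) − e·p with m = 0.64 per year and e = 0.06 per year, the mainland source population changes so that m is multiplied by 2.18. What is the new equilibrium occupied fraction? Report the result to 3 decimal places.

0.959

Before: p* = 0.64/(0.64+0.06) = 0.9143.
After: m = 1.3952, e = 0.06; p* = 1.3952/1.4552 = 0.9588.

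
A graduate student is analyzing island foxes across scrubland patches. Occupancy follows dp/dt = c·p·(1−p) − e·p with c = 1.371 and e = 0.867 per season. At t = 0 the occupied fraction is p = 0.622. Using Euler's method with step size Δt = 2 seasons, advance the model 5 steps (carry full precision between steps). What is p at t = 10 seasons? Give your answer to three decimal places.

Update rule: p ← p + [c·p·(1−p) − e·p]·Δt with Δt = 2.
t = 2: p = 0.62200 + (-0.43386) = 0.18814
t = 4: p = 0.18814 + (+0.09259) = 0.28073
t = 6: p = 0.28073 + (+0.06688) = 0.34761
t = 8: p = 0.34761 + (+0.01907) = 0.36668
t = 10: p = 0.36668 + (+0.00094) = 0.36762

0.368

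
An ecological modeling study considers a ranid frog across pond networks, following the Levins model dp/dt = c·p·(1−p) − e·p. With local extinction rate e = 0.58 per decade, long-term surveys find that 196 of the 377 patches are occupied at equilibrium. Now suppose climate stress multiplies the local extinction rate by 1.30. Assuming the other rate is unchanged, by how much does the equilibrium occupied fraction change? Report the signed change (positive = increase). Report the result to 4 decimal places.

Observed p* = 196/377 = 0.51989.
Balance c(1−p*) = e gives c = e/(1 − 0.51989) = 0.58/0.48011 = 1.20806.
New p* = 1 − e/c = 1 − 0.75400/1.20806 = 0.37586.
Δp* = 0.37586 − 0.51989 = -0.14403.

-0.1440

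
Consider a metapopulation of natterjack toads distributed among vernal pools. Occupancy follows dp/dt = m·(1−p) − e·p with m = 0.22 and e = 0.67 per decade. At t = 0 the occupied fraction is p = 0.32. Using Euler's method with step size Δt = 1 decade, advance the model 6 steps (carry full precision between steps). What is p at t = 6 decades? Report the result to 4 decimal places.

0.2472

Update rule: p ← p + [m·(1−p) − e·p]·Δt with Δt = 1.
  1  |  dp/dt·Δt = -0.064800  |  p_1 = 0.255200
  2  |  dp/dt·Δt = -0.007128  |  p_2 = 0.248072
  3  |  dp/dt·Δt = -0.000784  |  p_3 = 0.247288
  4  |  dp/dt·Δt = -0.000086  |  p_4 = 0.247202
  5  |  dp/dt·Δt = -0.000009  |  p_5 = 0.247192
  6  |  dp/dt·Δt = -0.000001  |  p_6 = 0.247191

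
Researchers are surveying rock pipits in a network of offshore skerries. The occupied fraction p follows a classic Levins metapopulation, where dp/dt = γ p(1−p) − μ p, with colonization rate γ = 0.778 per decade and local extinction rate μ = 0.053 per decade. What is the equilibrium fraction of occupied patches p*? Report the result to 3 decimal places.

0.932

At equilibrium, colonization balances extinction: γ·p*·(1−p*) = μ·p*.
So p* = 1 − μ/γ = 1 − 0.053/0.778 = 1 − 0.0681 = 0.9319.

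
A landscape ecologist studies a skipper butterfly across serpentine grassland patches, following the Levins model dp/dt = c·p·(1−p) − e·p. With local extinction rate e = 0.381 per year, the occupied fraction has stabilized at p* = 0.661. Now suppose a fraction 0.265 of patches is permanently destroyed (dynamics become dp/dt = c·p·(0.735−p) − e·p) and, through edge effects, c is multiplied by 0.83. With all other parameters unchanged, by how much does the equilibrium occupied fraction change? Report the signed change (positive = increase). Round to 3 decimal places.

-0.334

Balance c(1−p*) = e gives c = e/(1 − 0.66100) = 0.381/0.33900 = 1.12389.
New p* = 0.735 − e/c = 0.735 − 0.38100/0.93283 = 0.32657.
Δp* = 0.32657 − 0.66100 = -0.33443.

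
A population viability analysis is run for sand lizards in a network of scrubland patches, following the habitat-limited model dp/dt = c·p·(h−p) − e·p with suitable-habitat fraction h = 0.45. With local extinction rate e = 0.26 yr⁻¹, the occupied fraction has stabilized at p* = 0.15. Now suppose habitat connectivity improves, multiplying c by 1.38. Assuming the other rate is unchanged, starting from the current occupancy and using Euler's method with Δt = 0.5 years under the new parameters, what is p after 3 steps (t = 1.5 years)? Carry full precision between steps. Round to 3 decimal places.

0.171

Balance c(h−p*) = e gives c = e/(0.45 − 0.15000) = 0.26/0.30000 = 0.86667.
Starting from p₀ = 0.15000; update p ← p + (dp/dt)·Δt with the new parameters.
t = 0.5: p = 0.15000 + (+0.00741) = 0.15741
t = 1: p = 0.15741 + (+0.00708) = 0.16449
t = 1.5: p = 0.16449 + (+0.00670) = 0.17119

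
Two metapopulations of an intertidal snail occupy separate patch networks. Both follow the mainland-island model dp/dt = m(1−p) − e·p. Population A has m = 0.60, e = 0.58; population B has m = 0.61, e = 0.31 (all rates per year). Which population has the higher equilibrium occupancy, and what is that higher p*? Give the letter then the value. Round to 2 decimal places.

B, 0.66

A: p*_A = m/(m+e) = 0.60/1.1800 = 0.5085.
B: p*_B = 0.61/0.9200 = 0.6630.
B is higher at 0.6630.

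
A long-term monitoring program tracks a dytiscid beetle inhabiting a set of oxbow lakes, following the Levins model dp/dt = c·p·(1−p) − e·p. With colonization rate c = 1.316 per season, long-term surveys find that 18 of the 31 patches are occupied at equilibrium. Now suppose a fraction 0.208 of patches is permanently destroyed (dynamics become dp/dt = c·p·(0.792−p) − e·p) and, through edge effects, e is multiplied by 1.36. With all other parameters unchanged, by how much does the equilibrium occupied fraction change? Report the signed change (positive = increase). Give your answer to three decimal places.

Observed p* = 18/31 = 0.58065.
Balance c(1−p*) = e gives e = 1.316×(1 − 0.58065) = 0.55186.
New p* = 0.792 − e/c = 0.792 − 0.75053/1.31600 = 0.22169.
Δp* = 0.22169 − 0.58065 = -0.35896.

-0.359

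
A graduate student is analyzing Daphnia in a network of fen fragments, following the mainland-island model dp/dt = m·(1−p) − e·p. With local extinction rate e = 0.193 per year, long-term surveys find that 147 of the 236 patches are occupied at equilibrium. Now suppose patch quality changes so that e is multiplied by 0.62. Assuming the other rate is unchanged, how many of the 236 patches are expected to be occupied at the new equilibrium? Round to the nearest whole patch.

Observed p* = 147/236 = 0.62288.
Balance m(1−p*) = e·p* gives m = e·p*/(1−p*) = 0.193×0.62288/0.37712 = 0.31877.
New p* = m/(m+e) = 0.31877/(0.31877+0.11966) = 0.72707.
Expected occupied = 236 × 0.72707 = 171.59 ≈ 172.

172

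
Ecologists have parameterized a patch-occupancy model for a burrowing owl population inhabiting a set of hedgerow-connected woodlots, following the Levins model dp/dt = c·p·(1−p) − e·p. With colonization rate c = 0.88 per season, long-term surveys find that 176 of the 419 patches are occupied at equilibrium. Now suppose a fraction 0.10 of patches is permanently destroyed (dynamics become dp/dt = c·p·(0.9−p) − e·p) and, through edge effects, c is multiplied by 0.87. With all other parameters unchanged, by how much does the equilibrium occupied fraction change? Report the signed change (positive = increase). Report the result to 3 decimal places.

-0.187

Observed p* = 176/419 = 0.42005.
Balance c(1−p*) = e gives e = 0.88×(1 − 0.42005) = 0.51036.
New p* = 0.9 − e/c = 0.9 − 0.51036/0.76560 = 0.23339.
Δp* = 0.23339 − 0.42005 = -0.18666.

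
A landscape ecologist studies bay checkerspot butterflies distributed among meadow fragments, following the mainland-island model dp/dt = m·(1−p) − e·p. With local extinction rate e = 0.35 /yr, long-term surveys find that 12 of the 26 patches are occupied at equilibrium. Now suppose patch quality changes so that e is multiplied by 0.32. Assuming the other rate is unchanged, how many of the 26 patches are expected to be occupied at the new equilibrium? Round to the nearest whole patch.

Observed p* = 12/26 = 0.46154.
Balance m(1−p*) = e·p* gives m = e·p*/(1−p*) = 0.35×0.46154/0.53846 = 0.30000.
New p* = m/(m+e) = 0.30000/(0.30000+0.11200) = 0.72816.
Expected occupied = 26 × 0.72816 = 18.93 ≈ 19.

19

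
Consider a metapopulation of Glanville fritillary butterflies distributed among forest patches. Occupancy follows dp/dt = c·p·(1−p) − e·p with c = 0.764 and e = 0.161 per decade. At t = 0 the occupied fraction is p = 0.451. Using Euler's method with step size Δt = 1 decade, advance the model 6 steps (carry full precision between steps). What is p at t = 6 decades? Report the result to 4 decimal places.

0.7846

Update rule: p ← p + [c·p·(1−p) − e·p]·Δt with Δt = 1.
step 1: Δp = +0.11655, p = 0.56755
step 2: Δp = +0.09614, p = 0.66369
step 3: Δp = +0.06367, p = 0.72737
step 4: Δp = +0.03440, p = 0.76176
step 5: Δp = +0.01601, p = 0.77777
step 6: Δp = +0.00683, p = 0.78460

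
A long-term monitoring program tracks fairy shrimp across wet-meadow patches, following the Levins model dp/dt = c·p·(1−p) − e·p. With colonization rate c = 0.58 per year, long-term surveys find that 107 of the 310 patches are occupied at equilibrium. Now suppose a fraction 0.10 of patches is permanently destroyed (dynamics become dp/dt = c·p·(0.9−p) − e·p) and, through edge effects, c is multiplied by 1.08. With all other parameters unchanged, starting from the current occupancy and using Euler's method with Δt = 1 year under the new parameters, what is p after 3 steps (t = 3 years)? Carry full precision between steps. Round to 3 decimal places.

Observed p* = 107/310 = 0.34516.
Balance c(1−p*) = e gives e = 0.58×(1 − 0.34516) = 0.37981.
Starting from p₀ = 0.34516; update p ← p + (dp/dt)·Δt with the new parameters.
t = 1: p = 0.34516 + (-0.01113) = 0.33403
t = 2: p = 0.33403 + (-0.00844) = 0.32558
t = 3: p = 0.32558 + (-0.00651) = 0.31907

0.319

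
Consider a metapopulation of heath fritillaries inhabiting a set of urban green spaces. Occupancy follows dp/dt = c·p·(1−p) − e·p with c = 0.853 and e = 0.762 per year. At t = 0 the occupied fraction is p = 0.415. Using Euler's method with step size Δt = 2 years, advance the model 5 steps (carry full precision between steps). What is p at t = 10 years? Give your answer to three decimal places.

0.131

Update rule: p ← p + [c·p·(1−p) − e·p]·Δt with Δt = 2.
  1  |  dp/dt·Δt = -0.218286  |  p_1 = 0.196714
  2  |  dp/dt·Δt = -0.030214  |  p_2 = 0.166500
  3  |  dp/dt·Δt = -0.016991  |  p_3 = 0.149509
  4  |  dp/dt·Δt = -0.010923  |  p_4 = 0.138585
  5  |  dp/dt·Δt = -0.007543  |  p_5 = 0.131043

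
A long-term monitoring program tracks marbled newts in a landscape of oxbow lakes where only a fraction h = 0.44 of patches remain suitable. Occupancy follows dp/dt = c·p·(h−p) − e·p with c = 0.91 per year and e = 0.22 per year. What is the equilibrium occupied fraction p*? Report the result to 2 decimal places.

0.20

Setting dp/dt = 0 and dividing by p* gives c·(h−p*) = e.
So p* = h − e/c = 0.44 − 0.22/0.91 = 0.44 − 0.2418 = 0.1982.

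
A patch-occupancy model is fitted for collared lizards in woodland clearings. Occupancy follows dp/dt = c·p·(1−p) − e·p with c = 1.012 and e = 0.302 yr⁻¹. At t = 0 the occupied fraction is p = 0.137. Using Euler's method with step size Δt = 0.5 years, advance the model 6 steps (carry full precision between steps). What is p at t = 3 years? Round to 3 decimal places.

Update rule: p ← p + [c·p·(1−p) − e·p]·Δt with Δt = 0.5.
p: 0.13700 → 0.17614  (Δp = +0.03914)
p: 0.17614 → 0.22297  (Δp = +0.04683)
p: 0.22297 → 0.27697  (Δp = +0.05400)
p: 0.27697 → 0.33647  (Δp = +0.05951)
p: 0.33647 → 0.39864  (Δp = +0.06216)
p: 0.39864 → 0.45974  (Δp = +0.06111)

0.460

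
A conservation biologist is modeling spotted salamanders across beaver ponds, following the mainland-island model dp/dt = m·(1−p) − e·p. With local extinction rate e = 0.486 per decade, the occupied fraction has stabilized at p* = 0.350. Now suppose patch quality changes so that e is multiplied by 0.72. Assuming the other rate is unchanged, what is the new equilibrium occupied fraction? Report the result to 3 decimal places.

0.428

Balance m(1−p*) = e·p* gives m = e·p*/(1−p*) = 0.486×0.35000/0.65000 = 0.26169.
New p* = m/(m+e) = 0.26169/(0.26169+0.34992) = 0.42787.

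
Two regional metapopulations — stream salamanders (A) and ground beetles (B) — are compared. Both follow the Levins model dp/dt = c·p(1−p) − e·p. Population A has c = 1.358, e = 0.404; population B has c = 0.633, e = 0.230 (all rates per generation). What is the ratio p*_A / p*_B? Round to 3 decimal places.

1.103

A: p*_A = 1 − 0.404/1.358 = 0.7025.
B: p*_B = 1 − 0.230/0.633 = 0.6367.
p*_A / p*_B = 0.7025/0.6367 = 1.1034.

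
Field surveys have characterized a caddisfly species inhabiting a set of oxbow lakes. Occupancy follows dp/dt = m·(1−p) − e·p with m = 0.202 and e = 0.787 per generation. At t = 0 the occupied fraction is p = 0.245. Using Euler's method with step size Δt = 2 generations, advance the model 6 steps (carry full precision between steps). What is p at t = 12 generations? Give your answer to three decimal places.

Update rule: p ← p + [m·(1−p) − e·p]·Δt with Δt = 2.
step 1: Δp = -0.08061, p = 0.16439
step 2: Δp = +0.07884, p = 0.24323
step 3: Δp = -0.07710, p = 0.16612
step 4: Δp = +0.07541, p = 0.24153
step 5: Δp = -0.07375, p = 0.16778
step 6: Δp = +0.07212, p = 0.23991

0.240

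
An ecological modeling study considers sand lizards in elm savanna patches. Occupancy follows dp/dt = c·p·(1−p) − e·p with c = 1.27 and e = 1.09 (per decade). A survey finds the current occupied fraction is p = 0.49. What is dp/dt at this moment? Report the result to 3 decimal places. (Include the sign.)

Colonization term: c·p·(1−p) = 1.27×0.49×0.5100 = 0.31737.
Extinction term: e·p = 0.53410.
dp/dt = 0.31737 − 0.53410 = -0.21673.

-0.217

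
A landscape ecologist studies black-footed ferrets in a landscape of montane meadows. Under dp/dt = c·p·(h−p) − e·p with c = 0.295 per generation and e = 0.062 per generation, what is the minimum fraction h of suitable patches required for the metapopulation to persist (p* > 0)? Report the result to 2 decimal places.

p* = h − e/c is positive only when h > e/c.
h_min = e/c = 0.062/0.295 = 0.2102.

0.21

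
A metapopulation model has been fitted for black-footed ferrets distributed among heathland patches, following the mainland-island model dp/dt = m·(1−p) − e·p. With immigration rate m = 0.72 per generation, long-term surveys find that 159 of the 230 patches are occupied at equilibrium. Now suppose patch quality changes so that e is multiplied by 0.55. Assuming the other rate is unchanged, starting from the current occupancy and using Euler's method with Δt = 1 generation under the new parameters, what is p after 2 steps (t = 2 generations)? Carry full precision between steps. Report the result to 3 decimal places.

0.802

Observed p* = 159/230 = 0.69130.
Balance m(1−p*) = e·p* gives e = m(1−p*)/p* = 0.72×0.30870/0.69130 = 0.32151.
Starting from p₀ = 0.69130; update p ← p + (dp/dt)·Δt with the new parameters.
p: 0.69130 → 0.79132  (Δp = +0.10002)
p: 0.79132 → 0.80164  (Δp = +0.01032)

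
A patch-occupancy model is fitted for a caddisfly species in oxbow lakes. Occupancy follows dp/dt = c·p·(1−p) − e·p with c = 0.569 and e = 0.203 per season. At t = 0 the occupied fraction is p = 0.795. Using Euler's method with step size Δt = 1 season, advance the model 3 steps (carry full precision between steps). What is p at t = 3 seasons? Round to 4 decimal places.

0.6728

Update rule: p ← p + [c·p·(1−p) − e·p]·Δt with Δt = 1.
p: 0.79500 → 0.72635  (Δp = -0.06865)
p: 0.72635 → 0.69200  (Δp = -0.03435)
p: 0.69200 → 0.67280  (Δp = -0.01920)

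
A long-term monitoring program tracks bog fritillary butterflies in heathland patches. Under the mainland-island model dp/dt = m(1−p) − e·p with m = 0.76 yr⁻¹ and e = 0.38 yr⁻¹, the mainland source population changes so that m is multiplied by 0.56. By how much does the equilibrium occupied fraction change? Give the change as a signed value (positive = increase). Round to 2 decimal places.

-0.14

Before: p* = 0.76/(0.76+0.38) = 0.6667.
After: m = 0.4256, e = 0.38; p* = 0.4256/0.8056 = 0.5283.
Δp* = 0.5283 − 0.6667 = -0.1384.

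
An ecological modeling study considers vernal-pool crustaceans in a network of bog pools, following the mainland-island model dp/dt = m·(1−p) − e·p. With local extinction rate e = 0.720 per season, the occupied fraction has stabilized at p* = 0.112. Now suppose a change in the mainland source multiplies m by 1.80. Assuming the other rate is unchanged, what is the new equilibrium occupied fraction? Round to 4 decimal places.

Balance m(1−p*) = e·p* gives m = e·p*/(1−p*) = 0.720×0.11200/0.88800 = 0.09081.
New p* = m/(m+e) = 0.16346/(0.16346+0.72000) = 0.18502.

0.1850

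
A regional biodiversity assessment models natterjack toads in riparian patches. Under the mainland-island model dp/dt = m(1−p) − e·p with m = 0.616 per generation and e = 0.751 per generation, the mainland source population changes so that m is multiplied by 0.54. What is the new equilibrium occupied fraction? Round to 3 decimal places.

Before: p* = 0.616/(0.616+0.751) = 0.4506.
After: m = 0.33264, e = 0.751; p* = 0.33264/1.0836 = 0.3070.

0.307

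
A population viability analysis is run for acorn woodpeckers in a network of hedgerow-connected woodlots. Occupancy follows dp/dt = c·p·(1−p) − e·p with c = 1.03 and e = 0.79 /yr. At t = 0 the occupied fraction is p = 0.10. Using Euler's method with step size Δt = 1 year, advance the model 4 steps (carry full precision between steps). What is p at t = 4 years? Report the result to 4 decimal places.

0.1549

Update rule: p ← p + [c·p·(1−p) − e·p]·Δt with Δt = 1.
p: 0.10000 → 0.11370  (Δp = +0.01370)
p: 0.11370 → 0.12767  (Δp = +0.01397)
p: 0.12767 → 0.14152  (Δp = +0.01385)
p: 0.14152 → 0.15486  (Δp = +0.01334)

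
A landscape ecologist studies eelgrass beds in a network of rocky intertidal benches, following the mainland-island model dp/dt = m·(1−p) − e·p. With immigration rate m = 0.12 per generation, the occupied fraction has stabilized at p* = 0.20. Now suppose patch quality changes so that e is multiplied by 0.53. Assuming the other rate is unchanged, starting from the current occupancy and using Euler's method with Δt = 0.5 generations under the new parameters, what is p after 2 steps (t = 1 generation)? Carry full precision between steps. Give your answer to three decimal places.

0.241

Balance m(1−p*) = e·p* gives e = m(1−p*)/p* = 0.12×0.80000/0.20000 = 0.48000.
Starting from p₀ = 0.20000; update p ← p + (dp/dt)·Δt with the new parameters.
t = 0.5: p = 0.20000 + (+0.02256) = 0.22256
t = 1: p = 0.22256 + (+0.01834) = 0.24090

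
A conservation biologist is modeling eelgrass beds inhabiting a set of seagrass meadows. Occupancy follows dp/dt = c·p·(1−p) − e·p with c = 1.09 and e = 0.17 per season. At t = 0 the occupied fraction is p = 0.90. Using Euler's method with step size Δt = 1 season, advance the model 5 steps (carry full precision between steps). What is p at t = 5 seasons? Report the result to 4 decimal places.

0.8440

Update rule: p ← p + [c·p·(1−p) − e·p]·Δt with Δt = 1.
  1  |  dp/dt·Δt = -0.054900  |  p_1 = 0.845100
  2  |  dp/dt·Δt = -0.000979  |  p_2 = 0.844121
  3  |  dp/dt·Δt = -0.000077  |  p_3 = 0.844043
  4  |  dp/dt·Δt = -0.000006  |  p_4 = 0.844037
  5  |  dp/dt·Δt = -0.000000  |  p_5 = 0.844037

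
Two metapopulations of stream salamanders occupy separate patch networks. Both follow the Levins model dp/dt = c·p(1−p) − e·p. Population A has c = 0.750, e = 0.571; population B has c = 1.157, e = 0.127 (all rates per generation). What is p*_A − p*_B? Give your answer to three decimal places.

A: p*_A = 1 − 0.571/0.750 = 0.2387.
B: p*_B = 1 − 0.127/1.157 = 0.8902.
p*_A − p*_B = 0.2387 − 0.8902 = -0.6516.

-0.652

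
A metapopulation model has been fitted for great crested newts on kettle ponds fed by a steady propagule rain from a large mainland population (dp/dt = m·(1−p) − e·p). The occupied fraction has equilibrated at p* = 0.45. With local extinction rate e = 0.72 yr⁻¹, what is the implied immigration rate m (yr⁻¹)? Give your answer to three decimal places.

At equilibrium m(1−p*) = e·p*, so m = e·p*/(1−p*).
m = 0.72 × 0.45 / 0.5500 = 0.3240/0.5500 = 0.5891.

0.589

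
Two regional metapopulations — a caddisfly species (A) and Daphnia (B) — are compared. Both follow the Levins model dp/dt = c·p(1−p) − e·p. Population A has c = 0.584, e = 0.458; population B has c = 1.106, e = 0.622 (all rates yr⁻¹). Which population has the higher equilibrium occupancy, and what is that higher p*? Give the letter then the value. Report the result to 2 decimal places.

B, 0.44

A: p*_A = 1 − 0.458/0.584 = 0.2158.
B: p*_B = 1 − 0.622/1.106 = 0.4376.
B is higher at 0.4376.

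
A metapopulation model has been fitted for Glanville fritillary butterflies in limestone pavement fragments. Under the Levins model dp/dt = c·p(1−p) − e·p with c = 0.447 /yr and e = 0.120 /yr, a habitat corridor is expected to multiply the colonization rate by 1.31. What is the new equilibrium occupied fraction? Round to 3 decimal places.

Before: p* = 1 − 0.120/0.447 = 0.7315.
After the change, c = 0.58557, e = 0.12, so p* = 1 − 0.12/0.58557 = 0.7951.

0.795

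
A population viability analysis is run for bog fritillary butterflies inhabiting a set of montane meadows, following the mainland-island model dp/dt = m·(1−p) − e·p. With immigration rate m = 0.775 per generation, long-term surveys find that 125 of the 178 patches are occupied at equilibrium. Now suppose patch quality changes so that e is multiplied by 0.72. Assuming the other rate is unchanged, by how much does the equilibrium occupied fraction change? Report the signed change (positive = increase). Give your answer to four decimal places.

0.0639

Observed p* = 125/178 = 0.70225.
Balance m(1−p*) = e·p* gives e = m(1−p*)/p* = 0.775×0.29775/0.70225 = 0.32860.
New p* = m/(m+e) = 0.77500/(0.77500+0.23659) = 0.76612.
Δp* = 0.76612 − 0.70225 = +0.06387.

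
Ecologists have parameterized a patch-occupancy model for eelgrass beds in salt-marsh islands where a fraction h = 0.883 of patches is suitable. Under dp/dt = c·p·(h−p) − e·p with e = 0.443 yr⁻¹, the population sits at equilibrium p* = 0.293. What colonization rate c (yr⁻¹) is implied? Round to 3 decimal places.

At equilibrium c(h−p*) = e, so c = e/(h−p*).
c = 0.443/(0.883 − 0.293) = 0.443/0.5900 = 0.7508.

0.751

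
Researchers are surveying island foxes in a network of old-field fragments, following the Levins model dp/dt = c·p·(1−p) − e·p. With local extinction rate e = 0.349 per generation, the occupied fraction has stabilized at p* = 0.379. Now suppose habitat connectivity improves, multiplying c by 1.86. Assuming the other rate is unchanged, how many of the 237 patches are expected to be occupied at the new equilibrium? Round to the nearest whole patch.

Balance c(1−p*) = e gives c = e/(1 − 0.37900) = 0.349/0.62100 = 0.56200.
New p* = 1 − e/c = 1 − 0.34900/1.04532 = 0.66613.
Expected occupied = 237 × 0.66613 = 157.87 ≈ 158.

158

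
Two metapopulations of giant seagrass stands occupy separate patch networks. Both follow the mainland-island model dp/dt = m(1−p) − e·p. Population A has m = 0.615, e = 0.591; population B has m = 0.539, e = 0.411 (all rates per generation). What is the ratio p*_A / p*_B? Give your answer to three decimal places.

0.899

A: p*_A = m/(m+e) = 0.615/1.2060 = 0.5100.
B: p*_B = 0.539/0.9500 = 0.5674.
p*_A / p*_B = 0.5100/0.5674 = 0.8988.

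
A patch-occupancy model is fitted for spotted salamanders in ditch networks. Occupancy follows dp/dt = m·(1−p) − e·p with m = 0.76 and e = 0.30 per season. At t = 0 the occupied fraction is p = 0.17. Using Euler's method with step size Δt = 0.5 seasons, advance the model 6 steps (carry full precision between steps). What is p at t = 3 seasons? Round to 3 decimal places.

0.711

Update rule: p ← p + [m·(1−p) − e·p]·Δt with Δt = 0.5.
p: 0.17000 → 0.45990  (Δp = +0.28990)
p: 0.45990 → 0.59615  (Δp = +0.13625)
p: 0.59615 → 0.66019  (Δp = +0.06404)
p: 0.66019 → 0.69029  (Δp = +0.03010)
p: 0.69029 → 0.70444  (Δp = +0.01415)
p: 0.70444 → 0.71109  (Δp = +0.00665)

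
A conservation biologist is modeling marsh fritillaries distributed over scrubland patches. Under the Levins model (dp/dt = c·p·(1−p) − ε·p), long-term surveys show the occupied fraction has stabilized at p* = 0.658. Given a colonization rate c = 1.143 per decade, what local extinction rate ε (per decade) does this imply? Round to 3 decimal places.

At equilibrium c(1−p*) = ε.
ε = 1.143 × (1 − 0.658) = 1.143 × 0.3420 = 0.3909.

0.391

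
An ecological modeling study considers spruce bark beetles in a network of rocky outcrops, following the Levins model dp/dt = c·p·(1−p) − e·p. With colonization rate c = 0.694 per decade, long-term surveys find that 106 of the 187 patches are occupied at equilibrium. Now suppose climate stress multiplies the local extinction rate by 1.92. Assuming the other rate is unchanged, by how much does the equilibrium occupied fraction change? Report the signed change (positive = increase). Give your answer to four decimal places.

Observed p* = 106/187 = 0.56684.
Balance c(1−p*) = e gives e = 0.694×(1 − 0.56684) = 0.30061.
New p* = 1 − e/c = 1 − 0.57717/0.69400 = 0.16834.
Δp* = 0.16834 − 0.56684 = -0.39850.

-0.3985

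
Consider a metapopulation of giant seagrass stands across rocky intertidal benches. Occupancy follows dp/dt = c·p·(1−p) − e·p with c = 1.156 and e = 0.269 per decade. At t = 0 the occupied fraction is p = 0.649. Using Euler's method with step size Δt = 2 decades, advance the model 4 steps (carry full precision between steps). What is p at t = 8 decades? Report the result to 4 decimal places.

Update rule: p ← p + [c·p·(1−p) − e·p]·Δt with Δt = 2.
  1  |  dp/dt·Δt = +0.177509  |  p_1 = 0.826509
  2  |  dp/dt·Δt = -0.113140  |  p_2 = 0.713369
  3  |  dp/dt·Δt = +0.088951  |  p_3 = 0.802320
  4  |  dp/dt·Δt = -0.064958  |  p_4 = 0.737361

0.7374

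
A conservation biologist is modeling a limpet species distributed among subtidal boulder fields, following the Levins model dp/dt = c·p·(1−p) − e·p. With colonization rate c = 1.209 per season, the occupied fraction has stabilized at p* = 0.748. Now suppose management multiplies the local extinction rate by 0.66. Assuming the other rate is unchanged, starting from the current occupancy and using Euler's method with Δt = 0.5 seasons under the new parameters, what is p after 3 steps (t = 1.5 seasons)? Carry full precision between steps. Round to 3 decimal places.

Balance c(1−p*) = e gives e = 1.209×(1 − 0.74800) = 0.30467.
Starting from p₀ = 0.74800; update p ← p + (dp/dt)·Δt with the new parameters.
step 1: Δp = +0.03874, p = 0.78674
step 2: Δp = +0.02232, p = 0.80906
step 3: Δp = +0.01204, p = 0.82110

0.821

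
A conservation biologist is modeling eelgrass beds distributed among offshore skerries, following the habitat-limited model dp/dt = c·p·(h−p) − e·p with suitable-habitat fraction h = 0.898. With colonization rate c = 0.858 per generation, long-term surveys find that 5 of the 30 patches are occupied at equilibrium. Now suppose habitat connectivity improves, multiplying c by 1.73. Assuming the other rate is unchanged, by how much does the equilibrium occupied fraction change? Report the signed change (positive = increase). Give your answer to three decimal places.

0.309

Observed p* = 5/30 = 0.16667.
Balance c(h−p*) = e gives e = 0.858×(0.898 − 0.16667) = 0.62748.
New p* = 0.898 − e/c = 0.898 − 0.62748/1.48434 = 0.47527.
Δp* = 0.47527 − 0.16667 = +0.30860.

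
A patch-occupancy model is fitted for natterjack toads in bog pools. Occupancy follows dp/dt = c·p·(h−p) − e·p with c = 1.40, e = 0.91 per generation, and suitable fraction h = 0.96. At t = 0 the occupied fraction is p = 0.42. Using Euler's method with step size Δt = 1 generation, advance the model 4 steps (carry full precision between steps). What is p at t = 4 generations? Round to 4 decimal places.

0.3167

Update rule: p ← p + [c·p·(h−p) − e·p]·Δt with Δt = 1.
t = 1: p = 0.42000 + (-0.06468) = 0.35532
t = 2: p = 0.35532 + (-0.02254) = 0.33278
t = 3: p = 0.33278 + (-0.01061) = 0.32216
t = 4: p = 0.32216 + (-0.00549) = 0.31668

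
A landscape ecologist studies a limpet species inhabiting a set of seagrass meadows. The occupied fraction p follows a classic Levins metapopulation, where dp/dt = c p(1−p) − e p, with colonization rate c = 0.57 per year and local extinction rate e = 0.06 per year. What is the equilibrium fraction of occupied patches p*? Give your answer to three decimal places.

At equilibrium, colonization balances extinction: c·p*·(1−p*) = e·p*.
So p* = 1 − e/c = 1 − 0.06/0.57 = 1 − 0.1053 = 0.8947.

0.895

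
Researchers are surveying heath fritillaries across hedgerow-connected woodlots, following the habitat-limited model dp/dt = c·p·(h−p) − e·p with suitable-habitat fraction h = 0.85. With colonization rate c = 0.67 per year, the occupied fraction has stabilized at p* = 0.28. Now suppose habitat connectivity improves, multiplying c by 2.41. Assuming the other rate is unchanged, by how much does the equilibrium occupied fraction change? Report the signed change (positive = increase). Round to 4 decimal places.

Balance c(h−p*) = e gives e = 0.67×(0.85 − 0.28000) = 0.38190.
New p* = 0.85 − e/c = 0.85 − 0.38190/1.61470 = 0.61349.
Δp* = 0.61349 − 0.28000 = +0.33349.

0.3335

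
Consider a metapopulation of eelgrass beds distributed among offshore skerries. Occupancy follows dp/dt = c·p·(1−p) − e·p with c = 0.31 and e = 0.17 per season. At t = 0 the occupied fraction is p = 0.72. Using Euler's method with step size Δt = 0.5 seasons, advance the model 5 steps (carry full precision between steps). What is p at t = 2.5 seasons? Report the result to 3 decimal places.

0.607

Update rule: p ← p + [c·p·(1−p) − e·p]·Δt with Δt = 0.5.
t = 0.5: p = 0.72000 + (-0.02995) = 0.69005
t = 1: p = 0.69005 + (-0.02550) = 0.66455
t = 1.5: p = 0.66455 + (-0.02193) = 0.64261
t = 2: p = 0.64261 + (-0.01902) = 0.62359
t = 2.5: p = 0.62359 + (-0.01662) = 0.60697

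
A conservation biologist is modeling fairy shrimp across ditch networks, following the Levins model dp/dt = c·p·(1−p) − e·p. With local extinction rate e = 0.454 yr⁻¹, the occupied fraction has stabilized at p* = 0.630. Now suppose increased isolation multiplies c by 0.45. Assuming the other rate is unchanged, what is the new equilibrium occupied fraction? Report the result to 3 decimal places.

0.178

Balance c(1−p*) = e gives c = e/(1 − 0.63000) = 0.454/0.37000 = 1.22703.
New p* = 1 − e/c = 1 − 0.45400/0.55216 = 0.17777.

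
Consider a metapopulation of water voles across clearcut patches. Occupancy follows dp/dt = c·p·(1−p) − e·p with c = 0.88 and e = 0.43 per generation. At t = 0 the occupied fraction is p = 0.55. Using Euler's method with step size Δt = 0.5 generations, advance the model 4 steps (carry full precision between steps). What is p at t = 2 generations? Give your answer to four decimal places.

0.5245

Update rule: p ← p + [c·p·(1−p) − e·p]·Δt with Δt = 0.5.
step 1: Δp = -0.00935, p = 0.54065
step 2: Δp = -0.00697, p = 0.53368
step 3: Δp = -0.00524, p = 0.52844
step 4: Δp = -0.00397, p = 0.52447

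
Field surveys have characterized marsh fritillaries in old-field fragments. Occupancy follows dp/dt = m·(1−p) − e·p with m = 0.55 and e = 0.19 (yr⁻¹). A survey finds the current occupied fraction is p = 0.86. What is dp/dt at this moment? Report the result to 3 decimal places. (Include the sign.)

Colonization term: m·(1−p) = 0.55×0.1400 = 0.07700.
Extinction term: e·p = 0.16340.
dp/dt = 0.07700 − 0.16340 = -0.08640.

-0.086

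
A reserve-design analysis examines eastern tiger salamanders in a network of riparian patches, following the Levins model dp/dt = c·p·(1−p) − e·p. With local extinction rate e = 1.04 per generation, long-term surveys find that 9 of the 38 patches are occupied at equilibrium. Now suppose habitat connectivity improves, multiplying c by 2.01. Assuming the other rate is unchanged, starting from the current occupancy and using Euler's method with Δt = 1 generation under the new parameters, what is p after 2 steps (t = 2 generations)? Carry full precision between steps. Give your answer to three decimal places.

Observed p* = 9/38 = 0.23684.
Balance c(1−p*) = e gives c = e/(1 − 0.23684) = 1.04/0.76316 = 1.36276.
Starting from p₀ = 0.23684; update p ← p + (dp/dt)·Δt with the new parameters.
t = 1: p = 0.23684 + (+0.24878) = 0.48562
t = 2: p = 0.48562 + (+0.17917) = 0.66480

0.665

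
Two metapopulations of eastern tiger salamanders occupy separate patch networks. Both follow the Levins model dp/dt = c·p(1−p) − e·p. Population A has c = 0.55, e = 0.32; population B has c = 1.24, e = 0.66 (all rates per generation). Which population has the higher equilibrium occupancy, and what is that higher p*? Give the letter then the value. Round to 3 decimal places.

B, 0.468

A: p*_A = 1 − 0.32/0.55 = 0.4182.
B: p*_B = 1 − 0.66/1.24 = 0.4677.
B is higher at 0.4677.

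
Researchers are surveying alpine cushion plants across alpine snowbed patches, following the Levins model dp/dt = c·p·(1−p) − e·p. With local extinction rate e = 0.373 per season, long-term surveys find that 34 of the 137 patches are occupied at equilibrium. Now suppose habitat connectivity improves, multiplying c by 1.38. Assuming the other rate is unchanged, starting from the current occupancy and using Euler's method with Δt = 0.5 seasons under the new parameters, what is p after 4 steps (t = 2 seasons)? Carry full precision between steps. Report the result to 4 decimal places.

Observed p* = 34/137 = 0.24818.
Balance c(1−p*) = e gives c = e/(1 − 0.24818) = 0.373/0.75182 = 0.49613.
Starting from p₀ = 0.24818; update p ← p + (dp/dt)·Δt with the new parameters.
p: 0.24818 → 0.26576  (Δp = +0.01759)
p: 0.26576 → 0.28300  (Δp = +0.01723)
p: 0.28300 → 0.29968  (Δp = +0.01668)
p: 0.29968 → 0.31563  (Δp = +0.01595)

0.3156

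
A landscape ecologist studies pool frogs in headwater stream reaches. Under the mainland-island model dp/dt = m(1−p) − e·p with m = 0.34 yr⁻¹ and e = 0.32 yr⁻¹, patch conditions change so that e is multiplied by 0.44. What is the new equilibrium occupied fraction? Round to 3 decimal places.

0.707

Before: p* = 0.34/(0.34+0.32) = 0.5152.
After: m = 0.34, e = 0.1408; p* = 0.34/0.4808 = 0.7072.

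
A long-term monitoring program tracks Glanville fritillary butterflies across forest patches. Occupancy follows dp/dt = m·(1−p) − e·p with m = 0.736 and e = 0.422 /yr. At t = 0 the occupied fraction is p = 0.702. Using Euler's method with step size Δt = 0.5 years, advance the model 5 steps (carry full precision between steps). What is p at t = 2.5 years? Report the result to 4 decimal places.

0.6365

Update rule: p ← p + [m·(1−p) − e·p]·Δt with Δt = 0.5.
p: 0.70200 → 0.66354  (Δp = -0.03846)
p: 0.66354 → 0.64735  (Δp = -0.01619)
p: 0.64735 → 0.64053  (Δp = -0.00682)
p: 0.64053 → 0.63767  (Δp = -0.00287)
p: 0.63767 → 0.63646  (Δp = -0.00121)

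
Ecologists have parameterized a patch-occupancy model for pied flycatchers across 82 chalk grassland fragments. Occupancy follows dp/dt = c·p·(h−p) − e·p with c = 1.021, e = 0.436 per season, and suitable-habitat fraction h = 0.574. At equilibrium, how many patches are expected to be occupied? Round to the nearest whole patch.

p* = h − e/c = 0.574 − 0.4270 = 0.1470.
Expected occupied patches = N × p* = 82 × 0.1470 = 12.05 ≈ 12.

12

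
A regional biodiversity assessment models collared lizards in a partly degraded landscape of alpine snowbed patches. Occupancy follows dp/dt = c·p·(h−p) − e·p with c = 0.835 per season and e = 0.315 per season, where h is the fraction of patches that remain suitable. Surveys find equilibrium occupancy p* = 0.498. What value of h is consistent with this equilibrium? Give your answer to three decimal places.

0.875

At equilibrium c(h−p*) = e, so h = p* + e/c.
h = 0.498 + 0.315/0.835 = 0.498 + 0.3772 = 0.8752.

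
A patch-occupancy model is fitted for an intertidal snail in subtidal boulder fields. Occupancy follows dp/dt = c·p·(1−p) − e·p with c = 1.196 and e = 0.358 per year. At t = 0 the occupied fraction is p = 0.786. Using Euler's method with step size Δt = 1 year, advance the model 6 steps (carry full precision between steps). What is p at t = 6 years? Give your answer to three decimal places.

Update rule: p ← p + [c·p·(1−p) − e·p]·Δt with Δt = 1.
  1  |  dp/dt·Δt = -0.080216  |  p_1 = 0.705784
  2  |  dp/dt·Δt = -0.004318  |  p_2 = 0.701466
  3  |  dp/dt·Δt = -0.000669  |  p_3 = 0.700797
  4  |  dp/dt·Δt = -0.000108  |  p_4 = 0.700690
  5  |  dp/dt·Δt = -0.000017  |  p_5 = 0.700672
  6  |  dp/dt·Δt = -0.000003  |  p_6 = 0.700669

0.701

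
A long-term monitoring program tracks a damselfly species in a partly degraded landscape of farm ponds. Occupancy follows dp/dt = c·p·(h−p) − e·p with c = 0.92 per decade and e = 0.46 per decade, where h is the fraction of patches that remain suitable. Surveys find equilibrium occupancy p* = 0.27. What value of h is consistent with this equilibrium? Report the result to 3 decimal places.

At equilibrium c(h−p*) = e, so h = p* + e/c.
h = 0.27 + 0.46/0.92 = 0.27 + 0.5000 = 0.7700.

0.770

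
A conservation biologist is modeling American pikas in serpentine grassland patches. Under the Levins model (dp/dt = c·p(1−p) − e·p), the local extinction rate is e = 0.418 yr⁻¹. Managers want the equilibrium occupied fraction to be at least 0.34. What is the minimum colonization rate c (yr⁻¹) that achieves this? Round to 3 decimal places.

0.633

p* = 1 − e/c ≥ 0.34 requires e/c ≤ 0.6600, i.e. c ≥ e/0.6600.
c_min = 0.418/0.6600 = 0.6333.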